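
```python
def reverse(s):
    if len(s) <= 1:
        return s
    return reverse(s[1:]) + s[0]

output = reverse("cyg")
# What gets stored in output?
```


reverse("cyg")
= reverse("yg") + "c"
= reverse("g") + "y" + "c"
= "g" + "y" + "c"
= "gyc"


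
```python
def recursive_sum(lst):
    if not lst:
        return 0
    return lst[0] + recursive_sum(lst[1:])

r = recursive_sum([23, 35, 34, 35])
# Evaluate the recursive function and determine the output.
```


recursive_sum([23, 35, 34, 35])
= 23 + recursive_sum([35, 34, 35])
= 23 + 35 + recursive_sum([34, 35])
= 23 + 35 + 34 + recursive_sum([35])
= 23 + 35 + 34 + 35 + recursive_sum([])
= 23 + 35 + 34 + 35 + 0
= 127


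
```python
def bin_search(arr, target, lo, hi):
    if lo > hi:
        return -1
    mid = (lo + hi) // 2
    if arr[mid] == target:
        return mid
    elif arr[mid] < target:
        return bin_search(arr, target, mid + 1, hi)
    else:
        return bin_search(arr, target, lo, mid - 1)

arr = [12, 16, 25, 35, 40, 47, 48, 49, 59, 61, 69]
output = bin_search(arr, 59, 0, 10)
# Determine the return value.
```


bin_search(arr, 59, 0, 10)
lo=0, hi=10, mid=5, arr[mid]=47
47 < 59, search right half
lo=6, hi=10, mid=8, arr[mid]=59
arr[8] == 59, found at index 8
= 8


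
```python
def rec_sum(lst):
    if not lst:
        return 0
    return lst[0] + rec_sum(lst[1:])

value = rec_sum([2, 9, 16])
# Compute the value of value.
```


rec_sum([2, 9, 16])
= 2 + rec_sum([9, 16])
= 2 + 9 + rec_sum([16])
= 2 + 9 + 16 + rec_sum([])
= 2 + 9 + 16 + 0
= 27


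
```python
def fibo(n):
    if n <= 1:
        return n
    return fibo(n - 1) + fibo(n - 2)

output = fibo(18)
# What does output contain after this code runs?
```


fibo(18)
= fibo(17) + fibo(16)
= (fibo(16) + fibo(15)) + fibo(16)
Computing bottom-up: fibo(0)=0, fibo(1)=1, fibo(2)=1, fibo(3)=2, fibo(4)=3, fibo(5)=5, fibo(6)=8, fibo(7)=13, fibo(8)=21, fibo(9)=34, fibo(10)=55, fibo(11)=89, fibo(12)=144, fibo(13)=233, fibo(14)=377, fibo(15)=610, fibo(16)=987, fibo(17)=1597, fibo(18)=2584
= 2584


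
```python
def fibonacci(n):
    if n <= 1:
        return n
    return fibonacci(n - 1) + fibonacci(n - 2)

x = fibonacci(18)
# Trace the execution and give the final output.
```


fibonacci(18)
= fibonacci(17) + fibonacci(16)
= (fibonacci(16) + fibonacci(15)) + fibonacci(16)
Computing bottom-up: fibonacci(0)=0, fibonacci(1)=1, fibonacci(2)=1, fibonacci(3)=2, fibonacci(4)=3, fibonacci(5)=5, fibonacci(6)=8, fibonacci(7)=13, fibonacci(8)=21, fibonacci(9)=34, fibonacci(10)=55, fibonacci(11)=89, fibonacci(12)=144, fibonacci(13)=233, fibonacci(14)=377, fibonacci(15)=610, fibonacci(16)=987, fibonacci(17)=1597, fibonacci(18)=2584
= 2584


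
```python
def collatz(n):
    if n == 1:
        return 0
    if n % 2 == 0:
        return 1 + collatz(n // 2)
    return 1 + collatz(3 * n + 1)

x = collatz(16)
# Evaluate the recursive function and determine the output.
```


collatz(16)
16 is even -> collatz(8)
8 is even -> collatz(4)
4 is even -> collatz(2)
2 is even -> collatz(1)
Reached 1 after 4 steps
= 4


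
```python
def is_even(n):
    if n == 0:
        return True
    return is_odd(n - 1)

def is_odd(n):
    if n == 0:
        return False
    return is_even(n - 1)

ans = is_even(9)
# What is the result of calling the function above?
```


is_even(9)
= is_odd(8)
= is_even(7)
= is_odd(6)
= is_even(5)
= is_odd(4)
= is_even(3)
= is_odd(2)
= is_even(1)
= is_odd(0)
n == 0: return False
= False


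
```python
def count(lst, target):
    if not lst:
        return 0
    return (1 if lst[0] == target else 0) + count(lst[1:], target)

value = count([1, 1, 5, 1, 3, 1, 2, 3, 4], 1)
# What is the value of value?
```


count([1, 1, 5, 1, 3, 1, 2, 3, 4], 1)
lst[0]=1 == 1: 1 + count([1, 5, 1, 3, 1, 2, 3, 4], 1)
lst[0]=1 == 1: 1 + count([5, 1, 3, 1, 2, 3, 4], 1)
lst[0]=5 != 1: 0 + count([1, 3, 1, 2, 3, 4], 1)
lst[0]=1 == 1: 1 + count([3, 1, 2, 3, 4], 1)
lst[0]=3 != 1: 0 + count([1, 2, 3, 4], 1)
lst[0]=1 == 1: 1 + count([2, 3, 4], 1)
lst[0]=2 != 1: 0 + count([3, 4], 1)
lst[0]=3 != 1: 0 + count([4], 1)
lst[0]=4 != 1: 0 + count([], 1)
= 4


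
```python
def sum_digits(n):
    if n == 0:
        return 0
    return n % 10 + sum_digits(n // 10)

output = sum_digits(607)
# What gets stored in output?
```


sum_digits(607)
= 7 + sum_digits(60)
= 7 + 0 + sum_digits(6)
= 7 + 0 + 6 + sum_digits(0)
= 7 + 0 + 6 + 0
= 13


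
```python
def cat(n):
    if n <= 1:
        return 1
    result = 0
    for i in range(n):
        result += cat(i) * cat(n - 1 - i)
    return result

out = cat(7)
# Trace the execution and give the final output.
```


cat(7)
= sum of cat(i) * cat(7-1-i) for i in 0..6
First compute sub-values bottom-up:
  cat(0) = 1, cat(1) = 1
  cat(2) = 1*1 + 1*1 = 2
  cat(3) = 1*2 + 1*1 + 2*1 = 5
  cat(4) = 1*5 + 1*2 + 2*1 + 5*1 = 14
  cat(5) = 1*14 + 1*5 + 2*2 + 5*1 + 14*1 = 42
  cat(6) = 1*42 + 1*14 + 2*5 + 5*2 + 14*1 + 42*1 = 132
Now cat(7):
  cat(0)*cat(6) = 1*132 = 132
  cat(1)*cat(5) = 1*42 = 42
  cat(2)*cat(4) = 2*14 = 28
  cat(3)*cat(3) = 5*5 = 25
  cat(4)*cat(2) = 14*2 = 28
  cat(5)*cat(1) = 42*1 = 42
  cat(6)*cat(0) = 132*1 = 132
= 132 + 42 + 28 + 25 + 28 + 42 + 132
= 429


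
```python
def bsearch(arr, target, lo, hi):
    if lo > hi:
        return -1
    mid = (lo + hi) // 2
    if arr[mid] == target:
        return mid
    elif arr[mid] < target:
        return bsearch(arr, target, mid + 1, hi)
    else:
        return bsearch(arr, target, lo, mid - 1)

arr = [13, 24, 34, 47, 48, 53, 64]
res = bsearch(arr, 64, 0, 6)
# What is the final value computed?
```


bsearch(arr, 64, 0, 6)
lo=0, hi=6, mid=3, arr[mid]=47
47 < 64, search right half
lo=4, hi=6, mid=5, arr[mid]=53
53 < 64, search right half
lo=6, hi=6, mid=6, arr[mid]=64
arr[6] == 64, found at index 6
= 6


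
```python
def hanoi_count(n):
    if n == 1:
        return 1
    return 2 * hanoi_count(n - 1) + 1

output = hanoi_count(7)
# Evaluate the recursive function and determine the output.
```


hanoi_count(7)
= 2 * hanoi_count(6) + 1
= 2 * (2 * hanoi_count(5) + 1) + 1
= 2 * (2 * (2 * hanoi_count(4) + 1) + 1) + 1
= 2 * (2 * (2 * (2 * hanoi_count(3) + 1) + 1) + 1) + 1
= 2 * (2 * (2 * (2 * (2 * hanoi_count(2) + 1) + 1) + 1) + 1) + 1
= 2 * (2 * (2 * (2 * (2 * (2 * hanoi_count(1) + 1) + 1) + 1) + 1) + 1) + 1
Now compute bottom-up:
hanoi_count(1) = 1
hanoi_count(2) = 2 * 1 + 1 = 3
hanoi_count(3) = 2 * 3 + 1 = 7
hanoi_count(4) = 2 * 7 + 1 = 15
hanoi_count(5) = 2 * 15 + 1 = 31
hanoi_count(6) = 2 * 31 + 1 = 63
hanoi_count(7) = 2 * 63 + 1 = 127
= 127


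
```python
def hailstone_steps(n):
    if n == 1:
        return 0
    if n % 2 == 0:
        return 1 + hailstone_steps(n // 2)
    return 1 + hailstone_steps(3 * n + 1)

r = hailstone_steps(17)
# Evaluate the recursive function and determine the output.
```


hailstone_steps(17)
17 is odd -> 3*17+1 = 52 -> hailstone_steps(52)
52 is even -> hailstone_steps(26)
26 is even -> hailstone_steps(13)
13 is odd -> 3*13+1 = 40 -> hailstone_steps(40)
40 is even -> hailstone_steps(20)
20 is even -> hailstone_steps(10)
10 is even -> hailstone_steps(5)
5 is odd -> 3*5+1 = 16 -> hailstone_steps(16)
16 is even -> hailstone_steps(8)
8 is even -> hailstone_steps(4)
4 is even -> hailstone_steps(2)
2 is even -> hailstone_steps(1)
Reached 1 after 12 steps
= 12


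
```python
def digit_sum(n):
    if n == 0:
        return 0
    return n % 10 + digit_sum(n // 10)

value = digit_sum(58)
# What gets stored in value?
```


digit_sum(58)
= 8 + digit_sum(5)
= 8 + 5 + digit_sum(0)
= 8 + 5 + 0
= 13


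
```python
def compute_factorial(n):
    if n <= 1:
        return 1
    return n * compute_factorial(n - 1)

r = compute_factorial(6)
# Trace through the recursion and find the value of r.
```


compute_factorial(6)
= 6 * compute_factorial(5)
= 6 * 5 * compute_factorial(4)
= 6 * 5 * 4 * compute_factorial(3)
= 6 * 5 * 4 * 3 * compute_factorial(2)
= 6 * 5 * 4 * 3 * 2 * compute_factorial(1)
= 6 * 5 * 4 * 3 * 2 * 1
= 720


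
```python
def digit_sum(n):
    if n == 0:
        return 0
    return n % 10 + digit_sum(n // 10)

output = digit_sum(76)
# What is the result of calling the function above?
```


digit_sum(76)
= 6 + digit_sum(7)
= 6 + 7 + digit_sum(0)
= 6 + 7 + 0
= 13


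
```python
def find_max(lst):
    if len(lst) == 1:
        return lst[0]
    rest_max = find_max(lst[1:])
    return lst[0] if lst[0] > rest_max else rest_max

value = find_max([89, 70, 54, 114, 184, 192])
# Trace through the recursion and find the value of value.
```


find_max([89, 70, 54, 114, 184, 192])
= compare 89 with find_max([70, 54, 114, 184, 192])
= compare 70 with find_max([54, 114, 184, 192])
= compare 54 with find_max([114, 184, 192])
= compare 114 with find_max([184, 192])
= compare 184 with find_max([192])
Base: find_max([192]) = 192
compare 184 with 192: max = 192
compare 114 with 192: max = 192
compare 54 with 192: max = 192
compare 70 with 192: max = 192
compare 89 with 192: max = 192
= 192


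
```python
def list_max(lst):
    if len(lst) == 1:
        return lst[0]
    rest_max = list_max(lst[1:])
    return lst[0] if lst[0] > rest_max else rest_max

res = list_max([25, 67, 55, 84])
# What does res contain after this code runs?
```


list_max([25, 67, 55, 84])
= compare 25 with list_max([67, 55, 84])
= compare 67 with list_max([55, 84])
= compare 55 with list_max([84])
Base: list_max([84]) = 84
compare 55 with 84: max = 84
compare 67 with 84: max = 84
compare 25 with 84: max = 84
= 84


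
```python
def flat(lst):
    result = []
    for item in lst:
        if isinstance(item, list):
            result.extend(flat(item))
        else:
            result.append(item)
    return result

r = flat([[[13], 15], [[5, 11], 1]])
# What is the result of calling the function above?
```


flat([[[13], 15], [[5, 11], 1]])
Processing each element:
  [[13], 15] is a list -> flat recursively -> [13, 15]
  [[5, 11], 1] is a list -> flat recursively -> [5, 11, 1]
= [13, 15, 5, 11, 1]


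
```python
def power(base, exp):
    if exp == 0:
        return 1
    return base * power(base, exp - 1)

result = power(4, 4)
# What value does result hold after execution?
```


power(4, 4)
= 4 * power(4, 3)
= 4 * 4 * power(4, 2)
= 4 * 4 * 4 * power(4, 1)
= 4 * 4 * 4 * 4 * power(4, 0)
= 4 * 4 * 4 * 4 * 1
= 256


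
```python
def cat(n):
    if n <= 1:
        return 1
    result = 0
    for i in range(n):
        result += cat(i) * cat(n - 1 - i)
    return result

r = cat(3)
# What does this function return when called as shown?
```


cat(3)
= sum of cat(i) * cat(3-1-i) for i in 0..2
First compute sub-values bottom-up:
  cat(0) = 1, cat(1) = 1
  cat(2) = 1*1 + 1*1 = 2
Now cat(3):
  cat(0)*cat(2) = 1*2 = 2
  cat(1)*cat(1) = 1*1 = 1
  cat(2)*cat(0) = 2*1 = 2
= 2 + 1 + 2
= 5


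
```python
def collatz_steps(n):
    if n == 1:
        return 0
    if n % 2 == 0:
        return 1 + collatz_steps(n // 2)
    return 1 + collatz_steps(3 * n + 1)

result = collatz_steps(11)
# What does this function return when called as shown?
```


collatz_steps(11)
11 is odd -> 3*11+1 = 34 -> collatz_steps(34)
34 is even -> collatz_steps(17)
17 is odd -> 3*17+1 = 52 -> collatz_steps(52)
52 is even -> collatz_steps(26)
26 is even -> collatz_steps(13)
13 is odd -> 3*13+1 = 40 -> collatz_steps(40)
40 is even -> collatz_steps(20)
20 is even -> collatz_steps(10)
10 is even -> collatz_steps(5)
5 is odd -> 3*5+1 = 16 -> collatz_steps(16)
16 is even -> collatz_steps(8)
8 is even -> collatz_steps(4)
4 is even -> collatz_steps(2)
2 is even -> collatz_steps(1)
Reached 1 after 14 steps
= 14


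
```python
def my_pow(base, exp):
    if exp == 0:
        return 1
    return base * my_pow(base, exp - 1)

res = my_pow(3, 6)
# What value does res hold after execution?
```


my_pow(3, 6)
= 3 * my_pow(3, 5)
= 3 * 3 * my_pow(3, 4)
= 3 * 3 * 3 * my_pow(3, 3)
= 3 * 3 * 3 * 3 * my_pow(3, 2)
= 3 * 3 * 3 * 3 * 3 * my_pow(3, 1)
= 3 * 3 * 3 * 3 * 3 * 3 * my_pow(3, 0)
= 3 * 3 * 3 * 3 * 3 * 3 * 1
= 729


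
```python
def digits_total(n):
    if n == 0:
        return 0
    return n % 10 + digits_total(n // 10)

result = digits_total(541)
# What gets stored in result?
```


digits_total(541)
= 1 + digits_total(54)
= 1 + 4 + digits_total(5)
= 1 + 4 + 5 + digits_total(0)
= 1 + 4 + 5 + 0
= 10


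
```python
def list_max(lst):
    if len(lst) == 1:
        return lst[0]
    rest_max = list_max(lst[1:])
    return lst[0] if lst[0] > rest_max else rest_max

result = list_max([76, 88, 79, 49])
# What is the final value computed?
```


list_max([76, 88, 79, 49])
= compare 76 with list_max([88, 79, 49])
= compare 88 with list_max([79, 49])
= compare 79 with list_max([49])
Base: list_max([49]) = 49
compare 79 with 49: max = 79
compare 88 with 79: max = 88
compare 76 with 88: max = 88
= 88


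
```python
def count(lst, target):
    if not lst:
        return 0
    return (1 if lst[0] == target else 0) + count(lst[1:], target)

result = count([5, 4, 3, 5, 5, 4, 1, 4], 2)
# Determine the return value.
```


count([5, 4, 3, 5, 5, 4, 1, 4], 2)
lst[0]=5 != 2: 0 + count([4, 3, 5, 5, 4, 1, 4], 2)
lst[0]=4 != 2: 0 + count([3, 5, 5, 4, 1, 4], 2)
lst[0]=3 != 2: 0 + count([5, 5, 4, 1, 4], 2)
lst[0]=5 != 2: 0 + count([5, 4, 1, 4], 2)
lst[0]=5 != 2: 0 + count([4, 1, 4], 2)
lst[0]=4 != 2: 0 + count([1, 4], 2)
lst[0]=1 != 2: 0 + count([4], 2)
lst[0]=4 != 2: 0 + count([], 2)
= 0


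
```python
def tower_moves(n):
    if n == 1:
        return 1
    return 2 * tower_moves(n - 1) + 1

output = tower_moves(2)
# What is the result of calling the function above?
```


tower_moves(2)
= 2 * tower_moves(1) + 1
Now compute bottom-up:
tower_moves(1) = 1
tower_moves(2) = 2 * 1 + 1 = 3
= 3


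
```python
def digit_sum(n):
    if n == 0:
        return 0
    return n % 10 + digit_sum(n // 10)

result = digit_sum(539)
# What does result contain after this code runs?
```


digit_sum(539)
= 9 + digit_sum(53)
= 9 + 3 + digit_sum(5)
= 9 + 3 + 5 + digit_sum(0)
= 9 + 3 + 5 + 0
= 17


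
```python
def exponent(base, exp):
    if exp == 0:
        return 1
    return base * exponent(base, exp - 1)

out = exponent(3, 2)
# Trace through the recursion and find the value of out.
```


exponent(3, 2)
= 3 * exponent(3, 1)
= 3 * 3 * exponent(3, 0)
= 3 * 3 * 1
= 9


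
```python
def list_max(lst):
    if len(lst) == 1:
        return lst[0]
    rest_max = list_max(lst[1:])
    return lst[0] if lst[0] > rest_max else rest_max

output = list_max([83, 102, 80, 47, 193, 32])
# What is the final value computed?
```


list_max([83, 102, 80, 47, 193, 32])
= compare 83 with list_max([102, 80, 47, 193, 32])
= compare 102 with list_max([80, 47, 193, 32])
= compare 80 with list_max([47, 193, 32])
= compare 47 with list_max([193, 32])
= compare 193 with list_max([32])
Base: list_max([32]) = 32
compare 193 with 32: max = 193
compare 47 with 193: max = 193
compare 80 with 193: max = 193
compare 102 with 193: max = 193
compare 83 with 193: max = 193
= 193


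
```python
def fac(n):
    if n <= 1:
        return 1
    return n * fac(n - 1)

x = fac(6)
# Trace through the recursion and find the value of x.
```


fac(6)
= 6 * fac(5)
= 6 * 5 * fac(4)
= 6 * 5 * 4 * fac(3)
= 6 * 5 * 4 * 3 * fac(2)
= 6 * 5 * 4 * 3 * 2 * fac(1)
= 6 * 5 * 4 * 3 * 2 * 1
= 720


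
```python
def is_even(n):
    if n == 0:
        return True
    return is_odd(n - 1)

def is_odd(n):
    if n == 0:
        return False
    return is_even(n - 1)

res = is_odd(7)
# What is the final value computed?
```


is_odd(7)
= is_even(6)
= is_odd(5)
= is_even(4)
= is_odd(3)
= is_even(2)
= is_odd(1)
= is_even(0)
n == 0: return True
= True


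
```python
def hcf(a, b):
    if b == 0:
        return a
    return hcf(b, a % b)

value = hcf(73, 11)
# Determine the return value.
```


hcf(73, 11)
= hcf(11, 73 % 11) = hcf(11, 7)
= hcf(7, 11 % 7) = hcf(7, 4)
= hcf(4, 7 % 4) = hcf(4, 3)
= hcf(3, 4 % 3) = hcf(3, 1)
= hcf(1, 3 % 1) = hcf(1, 0)
b == 0, return a = 1


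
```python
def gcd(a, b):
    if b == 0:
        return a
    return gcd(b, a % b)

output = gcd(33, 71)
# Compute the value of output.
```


gcd(33, 71)
= gcd(71, 33 % 71) = gcd(71, 33)
= gcd(33, 71 % 33) = gcd(33, 5)
= gcd(5, 33 % 5) = gcd(5, 3)
= gcd(3, 5 % 3) = gcd(3, 2)
= gcd(2, 3 % 2) = gcd(2, 1)
= gcd(1, 2 % 1) = gcd(1, 0)
b == 0, return a = 1


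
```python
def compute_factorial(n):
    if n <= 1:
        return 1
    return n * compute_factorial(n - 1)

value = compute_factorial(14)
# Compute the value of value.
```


compute_factorial(14)
= 14 * compute_factorial(13)
= 14 * 13 * compute_factorial(12)
= 14 * 13 * 12 * compute_factorial(11)
= 14 * 13 * 12 * 11 * compute_factorial(10)
= 14 * 13 * 12 * 11 * 10 * compute_factorial(9)
= 14 * 13 * 12 * 11 * 10 * 9 * compute_factorial(8)
= 14 * 13 * 12 * 11 * 10 * 9 * 8 * compute_factorial(7)
= 14 * 13 * 12 * 11 * 10 * 9 * 8 * 7 * compute_factorial(6)
= 14 * 13 * 12 * 11 * 10 * 9 * 8 * 7 * 6 * compute_factorial(5)
= 14 * 13 * 12 * 11 * 10 * 9 * 8 * 7 * 6 * 5 * compute_factorial(4)
= 14 * 13 * 12 * 11 * 10 * 9 * 8 * 7 * 6 * 5 * 4 * compute_factorial(3)
= 14 * 13 * 12 * 11 * 10 * 9 * 8 * 7 * 6 * 5 * 4 * 3 * compute_factorial(2)
= 14 * 13 * 12 * 11 * 10 * 9 * 8 * 7 * 6 * 5 * 4 * 3 * 2 * compute_factorial(1)
= 14 * 13 * 12 * 11 * 10 * 9 * 8 * 7 * 6 * 5 * 4 * 3 * 2 * 1
= 87178291200


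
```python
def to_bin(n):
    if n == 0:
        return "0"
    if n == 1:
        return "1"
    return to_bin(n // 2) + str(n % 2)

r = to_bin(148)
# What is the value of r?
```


to_bin(148)
= to_bin(74) + "0"
= to_bin(37) + "0" + "0"
= to_bin(18) + "1" + "0" + "0"
= to_bin(9) + "0" + "1" + "0" + "0"
= to_bin(4) + "1" + "0" + "1" + "0" + "0"
= to_bin(2) + "0" + "1" + "0" + "1" + "0" + "0"
= to_bin(1) + "0" + "0" + "1" + "0" + "1" + "0" + "0"
= "1" + "0" + "0" + "1" + "0" + "1" + "0" + "0"
= "10010100"


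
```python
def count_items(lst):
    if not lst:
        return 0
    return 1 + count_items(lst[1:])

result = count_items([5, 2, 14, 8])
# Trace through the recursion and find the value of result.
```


count_items([5, 2, 14, 8])
= 1 + count_items([2, 14, 8])
= 1 + 1 + count_items([14, 8])
= 1 + 1 + 1 + count_items([8])
= 1 + 1 + 1 + 1 + count_items([])
= 1 + 1 + 1 + 1 + 0
= 4


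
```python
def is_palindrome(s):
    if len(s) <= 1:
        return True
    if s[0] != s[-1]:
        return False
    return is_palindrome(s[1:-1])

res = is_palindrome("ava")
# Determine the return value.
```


is_palindrome("ava")
"ava": s[0]='a' == s[-1]='a' -> is_palindrome("v")
"v": len <= 1 -> True
= True


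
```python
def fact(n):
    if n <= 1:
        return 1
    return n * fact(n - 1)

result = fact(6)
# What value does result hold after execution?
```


fact(6)
= 6 * fact(5)
= 6 * 5 * fact(4)
= 6 * 5 * 4 * fact(3)
= 6 * 5 * 4 * 3 * fact(2)
= 6 * 5 * 4 * 3 * 2 * fact(1)
= 6 * 5 * 4 * 3 * 2 * 1
= 720


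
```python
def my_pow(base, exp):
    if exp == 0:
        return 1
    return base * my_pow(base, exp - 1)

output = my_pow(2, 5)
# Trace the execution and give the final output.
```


my_pow(2, 5)
= 2 * my_pow(2, 4)
= 2 * 2 * my_pow(2, 3)
= 2 * 2 * 2 * my_pow(2, 2)
= 2 * 2 * 2 * 2 * my_pow(2, 1)
= 2 * 2 * 2 * 2 * 2 * my_pow(2, 0)
= 2 * 2 * 2 * 2 * 2 * 1
= 32


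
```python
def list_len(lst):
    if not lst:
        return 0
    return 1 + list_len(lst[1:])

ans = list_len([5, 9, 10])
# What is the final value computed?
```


list_len([5, 9, 10])
= 1 + list_len([9, 10])
= 1 + 1 + list_len([10])
= 1 + 1 + 1 + list_len([])
= 1 + 1 + 1 + 0
= 3


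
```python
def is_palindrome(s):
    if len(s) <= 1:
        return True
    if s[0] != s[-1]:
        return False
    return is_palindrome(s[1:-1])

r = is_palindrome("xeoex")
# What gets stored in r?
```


is_palindrome("xeoex")
"xeoex": s[0]='x' == s[-1]='x' -> is_palindrome("eoe")
"eoe": s[0]='e' == s[-1]='e' -> is_palindrome("o")
"o": len <= 1 -> True
= True


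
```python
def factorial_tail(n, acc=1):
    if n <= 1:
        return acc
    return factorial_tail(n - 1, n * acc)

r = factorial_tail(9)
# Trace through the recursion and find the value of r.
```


factorial_tail(9, 1)
= factorial_tail(8, 9 * 1) = factorial_tail(8, 9)
= factorial_tail(7, 8 * 9) = factorial_tail(7, 72)
= factorial_tail(6, 7 * 72) = factorial_tail(6, 504)
= factorial_tail(5, 6 * 504) = factorial_tail(5, 3024)
= factorial_tail(4, 5 * 3024) = factorial_tail(4, 15120)
= factorial_tail(3, 4 * 15120) = factorial_tail(3, 60480)
= factorial_tail(2, 3 * 60480) = factorial_tail(2, 181440)
= factorial_tail(1, 2 * 181440) = factorial_tail(1, 362880)
n <= 1, return acc = 362880


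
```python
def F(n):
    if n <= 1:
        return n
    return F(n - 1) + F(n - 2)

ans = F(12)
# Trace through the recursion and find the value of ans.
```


F(12)
= F(11) + F(10)
= (F(10) + F(9)) + F(10)
Computing bottom-up: F(0)=0, F(1)=1, F(2)=1, F(3)=2, F(4)=3, F(5)=5, F(6)=8, F(7)=13, F(8)=21, F(9)=34, F(10)=55, F(11)=89, F(12)=144
= 144


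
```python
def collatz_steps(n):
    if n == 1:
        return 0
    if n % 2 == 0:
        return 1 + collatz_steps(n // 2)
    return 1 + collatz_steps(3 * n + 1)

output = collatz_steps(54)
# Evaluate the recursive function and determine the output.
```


collatz_steps(54)
54 is even -> collatz_steps(27)
27 is odd -> 3*27+1 = 82 -> collatz_steps(82)
82 is even -> collatz_steps(41)
41 is odd -> 3*41+1 = 124 -> collatz_steps(124)
124 is even -> collatz_steps(62)
62 is even -> collatz_steps(31)
31 is odd -> 3*31+1 = 94 -> collatz_steps(94)
94 is even -> collatz_steps(47)
47 is odd -> 3*47+1 = 142 -> collatz_steps(142)
142 is even -> collatz_steps(71)
71 is odd -> 3*71+1 = 214 -> collatz_steps(214)
214 is even -> collatz_steps(107)
107 is odd -> 3*107+1 = 322 -> collatz_steps(322)
322 is even -> collatz_steps(161)
161 is odd -> 3*161+1 = 484 -> collatz_steps(484)
484 is even -> collatz_steps(242)
242 is even -> collatz_steps(121)
121 is odd -> 3*121+1 = 364 -> collatz_steps(364)
364 is even -> collatz_steps(182)
182 is even -> collatz_steps(91)
91 is odd -> 3*91+1 = 274 -> collatz_steps(274)
274 is even -> collatz_steps(137)
137 is odd -> 3*137+1 = 412 -> collatz_steps(412)
412 is even -> collatz_steps(206)
206 is even -> collatz_steps(103)
103 is odd -> 3*103+1 = 310 -> collatz_steps(310)
310 is even -> collatz_steps(155)
155 is odd -> 3*155+1 = 466 -> collatz_steps(466)
466 is even -> collatz_steps(233)
233 is odd -> 3*233+1 = 700 -> collatz_steps(700)
700 is even -> collatz_steps(350)
350 is even -> collatz_steps(175)
175 is odd -> 3*175+1 = 526 -> collatz_steps(526)
526 is even -> collatz_steps(263)
263 is odd -> 3*263+1 = 790 -> collatz_steps(790)
790 is even -> collatz_steps(395)
395 is odd -> 3*395+1 = 1186 -> collatz_steps(1186)
1186 is even -> collatz_steps(593)
593 is odd -> 3*593+1 = 1780 -> collatz_steps(1780)
1780 is even -> collatz_steps(890)
890 is even -> collatz_steps(445)
445 is odd -> 3*445+1 = 1336 -> collatz_steps(1336)
1336 is even -> collatz_steps(668)
668 is even -> collatz_steps(334)
334 is even -> collatz_steps(167)
167 is odd -> 3*167+1 = 502 -> collatz_steps(502)
502 is even -> collatz_steps(251)
251 is odd -> 3*251+1 = 754 -> collatz_steps(754)
754 is even -> collatz_steps(377)
377 is odd -> 3*377+1 = 1132 -> collatz_steps(1132)
1132 is even -> collatz_steps(566)
566 is even -> collatz_steps(283)
283 is odd -> 3*283+1 = 850 -> collatz_steps(850)
850 is even -> collatz_steps(425)
425 is odd -> 3*425+1 = 1276 -> collatz_steps(1276)
1276 is even -> collatz_steps(638)
638 is even -> collatz_steps(319)
319 is odd -> 3*319+1 = 958 -> collatz_steps(958)
958 is even -> collatz_steps(479)
479 is odd -> 3*479+1 = 1438 -> collatz_steps(1438)
1438 is even -> collatz_steps(719)
719 is odd -> 3*719+1 = 2158 -> collatz_steps(2158)
2158 is even -> collatz_steps(1079)
1079 is odd -> 3*1079+1 = 3238 -> collatz_steps(3238)
3238 is even -> collatz_steps(1619)
1619 is odd -> 3*1619+1 = 4858 -> collatz_steps(4858)
4858 is even -> collatz_steps(2429)
2429 is odd -> 3*2429+1 = 7288 -> collatz_steps(7288)
7288 is even -> collatz_steps(3644)
3644 is even -> collatz_steps(1822)
1822 is even -> collatz_steps(911)
911 is odd -> 3*911+1 = 2734 -> collatz_steps(2734)
2734 is even -> collatz_steps(1367)
1367 is odd -> 3*1367+1 = 4102 -> collatz_steps(4102)
4102 is even -> collatz_steps(2051)
2051 is odd -> 3*2051+1 = 6154 -> collatz_steps(6154)
6154 is even -> collatz_steps(3077)
3077 is odd -> 3*3077+1 = 9232 -> collatz_steps(9232)
9232 is even -> collatz_steps(4616)
4616 is even -> collatz_steps(2308)
2308 is even -> collatz_steps(1154)
1154 is even -> collatz_steps(577)
577 is odd -> 3*577+1 = 1732 -> collatz_steps(1732)
1732 is even -> collatz_steps(866)
866 is even -> collatz_steps(433)
433 is odd -> 3*433+1 = 1300 -> collatz_steps(1300)
1300 is even -> collatz_steps(650)
650 is even -> collatz_steps(325)
325 is odd -> 3*325+1 = 976 -> collatz_steps(976)
976 is even -> collatz_steps(488)
488 is even -> collatz_steps(244)
244 is even -> collatz_steps(122)
122 is even -> collatz_steps(61)
61 is odd -> 3*61+1 = 184 -> collatz_steps(184)
184 is even -> collatz_steps(92)
92 is even -> collatz_steps(46)
46 is even -> collatz_steps(23)
23 is odd -> 3*23+1 = 70 -> collatz_steps(70)
70 is even -> collatz_steps(35)
35 is odd -> 3*35+1 = 106 -> collatz_steps(106)
106 is even -> collatz_steps(53)
53 is odd -> 3*53+1 = 160 -> collatz_steps(160)
160 is even -> collatz_steps(80)
80 is even -> collatz_steps(40)
40 is even -> collatz_steps(20)
20 is even -> collatz_steps(10)
10 is even -> collatz_steps(5)
5 is odd -> 3*5+1 = 16 -> collatz_steps(16)
16 is even -> collatz_steps(8)
8 is even -> collatz_steps(4)
4 is even -> collatz_steps(2)
2 is even -> collatz_steps(1)
Reached 1 after 112 steps
= 112


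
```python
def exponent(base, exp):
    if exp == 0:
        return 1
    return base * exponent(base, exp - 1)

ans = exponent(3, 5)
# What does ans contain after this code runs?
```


exponent(3, 5)
= 3 * exponent(3, 4)
= 3 * 3 * exponent(3, 3)
= 3 * 3 * 3 * exponent(3, 2)
= 3 * 3 * 3 * 3 * exponent(3, 1)
= 3 * 3 * 3 * 3 * 3 * exponent(3, 0)
= 3 * 3 * 3 * 3 * 3 * 1
= 243


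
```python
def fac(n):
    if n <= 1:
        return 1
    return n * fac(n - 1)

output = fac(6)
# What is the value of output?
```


fac(6)
= 6 * fac(5)
= 6 * 5 * fac(4)
= 6 * 5 * 4 * fac(3)
= 6 * 5 * 4 * 3 * fac(2)
= 6 * 5 * 4 * 3 * 2 * fac(1)
= 6 * 5 * 4 * 3 * 2 * 1
= 720


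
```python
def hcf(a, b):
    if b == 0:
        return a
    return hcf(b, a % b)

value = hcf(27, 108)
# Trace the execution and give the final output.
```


hcf(27, 108)
= hcf(108, 27 % 108) = hcf(108, 27)
= hcf(27, 108 % 27) = hcf(27, 0)
b == 0, return a = 27


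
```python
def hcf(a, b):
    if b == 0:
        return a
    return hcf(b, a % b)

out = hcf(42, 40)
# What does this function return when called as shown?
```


hcf(42, 40)
= hcf(40, 42 % 40) = hcf(40, 2)
= hcf(2, 40 % 2) = hcf(2, 0)
b == 0, return a = 2


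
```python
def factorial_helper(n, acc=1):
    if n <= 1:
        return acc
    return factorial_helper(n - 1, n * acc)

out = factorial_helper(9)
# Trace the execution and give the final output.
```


factorial_helper(9, 1)
= factorial_helper(8, 9 * 1) = factorial_helper(8, 9)
= factorial_helper(7, 8 * 9) = factorial_helper(7, 72)
= factorial_helper(6, 7 * 72) = factorial_helper(6, 504)
= factorial_helper(5, 6 * 504) = factorial_helper(5, 3024)
= factorial_helper(4, 5 * 3024) = factorial_helper(4, 15120)
= factorial_helper(3, 4 * 15120) = factorial_helper(3, 60480)
= factorial_helper(2, 3 * 60480) = factorial_helper(2, 181440)
= factorial_helper(1, 2 * 181440) = factorial_helper(1, 362880)
n <= 1, return acc = 362880


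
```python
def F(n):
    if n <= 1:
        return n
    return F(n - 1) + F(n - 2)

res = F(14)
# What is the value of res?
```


F(14)
= F(13) + F(12)
= (F(12) + F(11)) + F(12)
Computing bottom-up: F(0)=0, F(1)=1, F(2)=1, F(3)=2, F(4)=3, F(5)=5, F(6)=8, F(7)=13, F(8)=21, F(9)=34, F(10)=55, F(11)=89, F(12)=144, F(13)=233, F(14)=377
= 377


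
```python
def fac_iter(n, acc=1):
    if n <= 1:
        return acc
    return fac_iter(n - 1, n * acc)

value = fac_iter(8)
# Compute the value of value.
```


fac_iter(8, 1)
= fac_iter(7, 8 * 1) = fac_iter(7, 8)
= fac_iter(6, 7 * 8) = fac_iter(6, 56)
= fac_iter(5, 6 * 56) = fac_iter(5, 336)
= fac_iter(4, 5 * 336) = fac_iter(4, 1680)
= fac_iter(3, 4 * 1680) = fac_iter(3, 6720)
= fac_iter(2, 3 * 6720) = fac_iter(2, 20160)
= fac_iter(1, 2 * 20160) = fac_iter(1, 40320)
n <= 1, return acc = 40320


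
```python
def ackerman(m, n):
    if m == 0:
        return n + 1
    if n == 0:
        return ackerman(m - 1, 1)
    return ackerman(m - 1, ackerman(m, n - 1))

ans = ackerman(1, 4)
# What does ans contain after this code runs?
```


ackerman(1, 4)
= ackerman(0, ackerman(1, 3))
First compute ackerman(1, 3) = 5
= ackerman(0, 5)
= 6


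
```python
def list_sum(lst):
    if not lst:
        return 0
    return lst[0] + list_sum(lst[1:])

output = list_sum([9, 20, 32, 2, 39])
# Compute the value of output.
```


list_sum([9, 20, 32, 2, 39])
= 9 + list_sum([20, 32, 2, 39])
= 9 + 20 + list_sum([32, 2, 39])
= 9 + 20 + 32 + list_sum([2, 39])
= 9 + 20 + 32 + 2 + list_sum([39])
= 9 + 20 + 32 + 2 + 39 + list_sum([])
= 9 + 20 + 32 + 2 + 39 + 0
= 102


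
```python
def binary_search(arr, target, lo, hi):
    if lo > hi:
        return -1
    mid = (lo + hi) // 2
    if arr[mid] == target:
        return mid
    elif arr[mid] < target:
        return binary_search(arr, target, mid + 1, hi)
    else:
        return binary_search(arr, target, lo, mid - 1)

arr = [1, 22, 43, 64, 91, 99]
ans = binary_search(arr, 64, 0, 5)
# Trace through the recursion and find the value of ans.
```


binary_search(arr, 64, 0, 5)
lo=0, hi=5, mid=2, arr[mid]=43
43 < 64, search right half
lo=3, hi=5, mid=4, arr[mid]=91
91 > 64, search left half
lo=3, hi=3, mid=3, arr[mid]=64
arr[3] == 64, found at index 3
= 3


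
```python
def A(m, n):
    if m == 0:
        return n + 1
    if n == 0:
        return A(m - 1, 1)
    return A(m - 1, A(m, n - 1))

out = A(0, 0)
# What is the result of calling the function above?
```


A(0, 0)
m == 0: return 0 + 1 = 1
= 1


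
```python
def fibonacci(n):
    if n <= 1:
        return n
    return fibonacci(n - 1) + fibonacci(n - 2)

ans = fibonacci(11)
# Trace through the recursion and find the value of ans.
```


fibonacci(11)
= fibonacci(10) + fibonacci(9)
= (fibonacci(9) + fibonacci(8)) + fibonacci(9)
Computing bottom-up: fibonacci(0)=0, fibonacci(1)=1, fibonacci(2)=1, fibonacci(3)=2, fibonacci(4)=3, fibonacci(5)=5, fibonacci(6)=8, fibonacci(7)=13, fibonacci(8)=21, fibonacci(9)=34, fibonacci(10)=55, fibonacci(11)=89
= 89


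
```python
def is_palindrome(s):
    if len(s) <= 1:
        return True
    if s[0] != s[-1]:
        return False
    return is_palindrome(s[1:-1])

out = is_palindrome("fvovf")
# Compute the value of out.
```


is_palindrome("fvovf")
"fvovf": s[0]='f' == s[-1]='f' -> is_palindrome("vov")
"vov": s[0]='v' == s[-1]='v' -> is_palindrome("o")
"o": len <= 1 -> True
= True


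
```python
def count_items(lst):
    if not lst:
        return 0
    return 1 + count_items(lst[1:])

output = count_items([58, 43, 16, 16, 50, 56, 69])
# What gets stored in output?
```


count_items([58, 43, 16, 16, 50, 56, 69])
= 1 + count_items([43, 16, 16, 50, 56, 69])
= 1 + 1 + count_items([16, 16, 50, 56, 69])
= 1 + 1 + 1 + count_items([16, 50, 56, 69])
= 1 + 1 + 1 + 1 + count_items([50, 56, 69])
= 1 + 1 + 1 + 1 + 1 + count_items([56, 69])
= 1 + 1 + 1 + 1 + 1 + 1 + count_items([69])
= 1 + 1 + 1 + 1 + 1 + 1 + 1 + count_items([])
= 1 + 1 + 1 + 1 + 1 + 1 + 1 + 0
= 7


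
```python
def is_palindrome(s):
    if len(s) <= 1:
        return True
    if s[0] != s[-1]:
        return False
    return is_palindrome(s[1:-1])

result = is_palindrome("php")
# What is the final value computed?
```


is_palindrome("php")
"php": s[0]='p' == s[-1]='p' -> is_palindrome("h")
"h": len <= 1 -> True
= True


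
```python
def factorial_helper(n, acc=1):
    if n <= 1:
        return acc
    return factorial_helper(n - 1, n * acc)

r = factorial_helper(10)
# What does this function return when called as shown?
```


factorial_helper(10, 1)
= factorial_helper(9, 10 * 1) = factorial_helper(9, 10)
= factorial_helper(8, 9 * 10) = factorial_helper(8, 90)
= factorial_helper(7, 8 * 90) = factorial_helper(7, 720)
= factorial_helper(6, 7 * 720) = factorial_helper(6, 5040)
= factorial_helper(5, 6 * 5040) = factorial_helper(5, 30240)
= factorial_helper(4, 5 * 30240) = factorial_helper(4, 151200)
= factorial_helper(3, 4 * 151200) = factorial_helper(3, 604800)
= factorial_helper(2, 3 * 604800) = factorial_helper(2, 1814400)
= factorial_helper(1, 2 * 1814400) = factorial_helper(1, 3628800)
n <= 1, return acc = 3628800


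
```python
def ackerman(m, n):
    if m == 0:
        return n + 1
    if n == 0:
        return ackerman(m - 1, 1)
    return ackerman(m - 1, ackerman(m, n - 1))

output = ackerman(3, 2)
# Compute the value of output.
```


ackerman(3, 2)
= ackerman(2, ackerman(3, 1))
First compute ackerman(3, 1) = 13
= ackerman(2, 13)
= 29


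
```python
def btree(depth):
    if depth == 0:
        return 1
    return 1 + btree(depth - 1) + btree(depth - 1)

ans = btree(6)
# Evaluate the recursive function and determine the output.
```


btree(6)
= 1 + btree(5) + btree(5)
= 1 + 2 * btree(5)
btree(k) = 2^(k+1) - 1
btree(0) = 1
btree(1) = 3
btree(2) = 7
btree(3) = 15
btree(4) = 31
btree(6) = 2^7 - 1 = 127


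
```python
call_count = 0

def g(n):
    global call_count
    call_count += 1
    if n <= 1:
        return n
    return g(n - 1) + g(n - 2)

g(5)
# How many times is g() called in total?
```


g(5) calls g(4) and g(3); each non-base call branches into two more.
Let C(k) = total number of calls made by g(k), including the call to g(k) itself.
Base cases: C(0) = 1, C(1) = 1
Recurrence: C(k) = 1 + C(k-1) + C(k-2)
  C(2) = 1 + C(1) + C(0) = 1 + 1 + 1 = 3
  C(3) = 1 + C(2) + C(1) = 1 + 3 + 1 = 5
  C(4) = 1 + C(3) + C(2) = 1 + 5 + 3 = 9
  C(5) = 1 + C(4) + C(3) = 1 + 9 + 5 = 15
Total calls = C(5) = 15


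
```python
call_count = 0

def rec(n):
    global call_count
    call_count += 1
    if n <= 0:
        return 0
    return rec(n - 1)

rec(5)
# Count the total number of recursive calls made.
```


rec(5) calls rec(4) calls ... calls rec(0)
Total calls: 5 + 1 (for base case) = 6


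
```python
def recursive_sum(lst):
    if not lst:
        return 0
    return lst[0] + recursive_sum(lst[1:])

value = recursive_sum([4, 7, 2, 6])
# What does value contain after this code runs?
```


recursive_sum([4, 7, 2, 6])
= 4 + recursive_sum([7, 2, 6])
= 4 + 7 + recursive_sum([2, 6])
= 4 + 7 + 2 + recursive_sum([6])
= 4 + 7 + 2 + 6 + recursive_sum([])
= 4 + 7 + 2 + 6 + 0
= 19


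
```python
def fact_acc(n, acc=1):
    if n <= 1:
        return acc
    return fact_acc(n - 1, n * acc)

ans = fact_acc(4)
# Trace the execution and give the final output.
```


fact_acc(4, 1)
= fact_acc(3, 4 * 1) = fact_acc(3, 4)
= fact_acc(2, 3 * 4) = fact_acc(2, 12)
= fact_acc(1, 2 * 12) = fact_acc(1, 24)
n <= 1, return acc = 24


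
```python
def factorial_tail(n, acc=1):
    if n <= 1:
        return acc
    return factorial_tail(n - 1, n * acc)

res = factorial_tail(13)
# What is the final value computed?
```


factorial_tail(13, 1)
= factorial_tail(12, 13 * 1) = factorial_tail(12, 13)
= factorial_tail(11, 12 * 13) = factorial_tail(11, 156)
= factorial_tail(10, 11 * 156) = factorial_tail(10, 1716)
= factorial_tail(9, 10 * 1716) = factorial_tail(9, 17160)
= factorial_tail(8, 9 * 17160) = factorial_tail(8, 154440)
= factorial_tail(7, 8 * 154440) = factorial_tail(7, 1235520)
= factorial_tail(6, 7 * 1235520) = factorial_tail(6, 8648640)
= factorial_tail(5, 6 * 8648640) = factorial_tail(5, 51891840)
= factorial_tail(4, 5 * 51891840) = factorial_tail(4, 259459200)
= factorial_tail(3, 4 * 259459200) = factorial_tail(3, 1037836800)
= factorial_tail(2, 3 * 1037836800) = factorial_tail(2, 3113510400)
= factorial_tail(1, 2 * 3113510400) = factorial_tail(1, 6227020800)
n <= 1, return acc = 6227020800


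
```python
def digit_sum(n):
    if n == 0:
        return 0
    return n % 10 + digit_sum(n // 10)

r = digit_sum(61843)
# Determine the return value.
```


digit_sum(61843)
= 3 + digit_sum(6184)
= 3 + 4 + digit_sum(618)
= 3 + 4 + 8 + digit_sum(61)
= 3 + 4 + 8 + 1 + digit_sum(6)
= 3 + 4 + 8 + 1 + 6 + digit_sum(0)
= 3 + 4 + 8 + 1 + 6 + 0
= 22


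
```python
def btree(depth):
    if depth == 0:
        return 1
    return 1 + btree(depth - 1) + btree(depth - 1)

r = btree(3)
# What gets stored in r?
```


btree(3)
= 1 + btree(2) + btree(2)
= 1 + 2 * btree(2)
btree(k) = 2^(k+1) - 1
btree(0) = 1
btree(1) = 3
btree(2) = 7
btree(3) = 15
btree(3) = 2^4 - 1 = 15


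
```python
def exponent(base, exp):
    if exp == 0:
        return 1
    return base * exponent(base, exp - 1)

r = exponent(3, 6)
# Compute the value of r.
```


exponent(3, 6)
= 3 * exponent(3, 5)
= 3 * 3 * exponent(3, 4)
= 3 * 3 * 3 * exponent(3, 3)
= 3 * 3 * 3 * 3 * exponent(3, 2)
= 3 * 3 * 3 * 3 * 3 * exponent(3, 1)
= 3 * 3 * 3 * 3 * 3 * 3 * exponent(3, 0)
= 3 * 3 * 3 * 3 * 3 * 3 * 1
= 729


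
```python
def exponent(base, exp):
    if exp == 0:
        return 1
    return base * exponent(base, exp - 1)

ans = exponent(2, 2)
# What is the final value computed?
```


exponent(2, 2)
= 2 * exponent(2, 1)
= 2 * 2 * exponent(2, 0)
= 2 * 2 * 1
= 4


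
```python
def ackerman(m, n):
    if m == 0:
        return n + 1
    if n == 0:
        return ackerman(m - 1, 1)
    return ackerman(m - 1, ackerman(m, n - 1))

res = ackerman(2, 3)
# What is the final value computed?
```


ackerman(2, 3)
= ackerman(1, ackerman(2, 2))
First compute ackerman(2, 2) = 7
= ackerman(1, 7)
= 9


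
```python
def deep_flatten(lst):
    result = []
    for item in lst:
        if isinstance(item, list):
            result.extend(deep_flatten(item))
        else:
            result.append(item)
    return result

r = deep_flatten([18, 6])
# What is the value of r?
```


deep_flatten([18, 6])
Processing each element:
  18 is not a list -> append 18
  6 is not a list -> append 6
= [18, 6]


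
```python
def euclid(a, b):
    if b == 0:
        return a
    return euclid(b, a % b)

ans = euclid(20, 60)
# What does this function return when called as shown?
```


euclid(20, 60)
= euclid(60, 20 % 60) = euclid(60, 20)
= euclid(20, 60 % 20) = euclid(20, 0)
b == 0, return a = 20


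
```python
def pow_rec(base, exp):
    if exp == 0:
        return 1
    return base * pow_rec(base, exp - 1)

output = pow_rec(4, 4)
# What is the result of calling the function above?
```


pow_rec(4, 4)
= 4 * pow_rec(4, 3)
= 4 * 4 * pow_rec(4, 2)
= 4 * 4 * 4 * pow_rec(4, 1)
= 4 * 4 * 4 * 4 * pow_rec(4, 0)
= 4 * 4 * 4 * 4 * 1
= 256


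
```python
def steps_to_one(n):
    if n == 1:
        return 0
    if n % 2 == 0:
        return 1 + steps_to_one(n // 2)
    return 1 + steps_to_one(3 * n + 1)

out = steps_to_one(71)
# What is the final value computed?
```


steps_to_one(71)
71 is odd -> 3*71+1 = 214 -> steps_to_one(214)
214 is even -> steps_to_one(107)
107 is odd -> 3*107+1 = 322 -> steps_to_one(322)
322 is even -> steps_to_one(161)
161 is odd -> 3*161+1 = 484 -> steps_to_one(484)
484 is even -> steps_to_one(242)
242 is even -> steps_to_one(121)
121 is odd -> 3*121+1 = 364 -> steps_to_one(364)
364 is even -> steps_to_one(182)
182 is even -> steps_to_one(91)
91 is odd -> 3*91+1 = 274 -> steps_to_one(274)
274 is even -> steps_to_one(137)
137 is odd -> 3*137+1 = 412 -> steps_to_one(412)
412 is even -> steps_to_one(206)
206 is even -> steps_to_one(103)
103 is odd -> 3*103+1 = 310 -> steps_to_one(310)
310 is even -> steps_to_one(155)
155 is odd -> 3*155+1 = 466 -> steps_to_one(466)
466 is even -> steps_to_one(233)
233 is odd -> 3*233+1 = 700 -> steps_to_one(700)
700 is even -> steps_to_one(350)
350 is even -> steps_to_one(175)
175 is odd -> 3*175+1 = 526 -> steps_to_one(526)
526 is even -> steps_to_one(263)
263 is odd -> 3*263+1 = 790 -> steps_to_one(790)
790 is even -> steps_to_one(395)
395 is odd -> 3*395+1 = 1186 -> steps_to_one(1186)
1186 is even -> steps_to_one(593)
593 is odd -> 3*593+1 = 1780 -> steps_to_one(1780)
1780 is even -> steps_to_one(890)
890 is even -> steps_to_one(445)
445 is odd -> 3*445+1 = 1336 -> steps_to_one(1336)
1336 is even -> steps_to_one(668)
668 is even -> steps_to_one(334)
334 is even -> steps_to_one(167)
167 is odd -> 3*167+1 = 502 -> steps_to_one(502)
502 is even -> steps_to_one(251)
251 is odd -> 3*251+1 = 754 -> steps_to_one(754)
754 is even -> steps_to_one(377)
377 is odd -> 3*377+1 = 1132 -> steps_to_one(1132)
1132 is even -> steps_to_one(566)
566 is even -> steps_to_one(283)
283 is odd -> 3*283+1 = 850 -> steps_to_one(850)
850 is even -> steps_to_one(425)
425 is odd -> 3*425+1 = 1276 -> steps_to_one(1276)
1276 is even -> steps_to_one(638)
638 is even -> steps_to_one(319)
319 is odd -> 3*319+1 = 958 -> steps_to_one(958)
958 is even -> steps_to_one(479)
479 is odd -> 3*479+1 = 1438 -> steps_to_one(1438)
1438 is even -> steps_to_one(719)
719 is odd -> 3*719+1 = 2158 -> steps_to_one(2158)
2158 is even -> steps_to_one(1079)
1079 is odd -> 3*1079+1 = 3238 -> steps_to_one(3238)
3238 is even -> steps_to_one(1619)
1619 is odd -> 3*1619+1 = 4858 -> steps_to_one(4858)
4858 is even -> steps_to_one(2429)
2429 is odd -> 3*2429+1 = 7288 -> steps_to_one(7288)
7288 is even -> steps_to_one(3644)
3644 is even -> steps_to_one(1822)
1822 is even -> steps_to_one(911)
911 is odd -> 3*911+1 = 2734 -> steps_to_one(2734)
2734 is even -> steps_to_one(1367)
1367 is odd -> 3*1367+1 = 4102 -> steps_to_one(4102)
4102 is even -> steps_to_one(2051)
2051 is odd -> 3*2051+1 = 6154 -> steps_to_one(6154)
6154 is even -> steps_to_one(3077)
3077 is odd -> 3*3077+1 = 9232 -> steps_to_one(9232)
9232 is even -> steps_to_one(4616)
4616 is even -> steps_to_one(2308)
2308 is even -> steps_to_one(1154)
1154 is even -> steps_to_one(577)
577 is odd -> 3*577+1 = 1732 -> steps_to_one(1732)
1732 is even -> steps_to_one(866)
866 is even -> steps_to_one(433)
433 is odd -> 3*433+1 = 1300 -> steps_to_one(1300)
1300 is even -> steps_to_one(650)
650 is even -> steps_to_one(325)
325 is odd -> 3*325+1 = 976 -> steps_to_one(976)
976 is even -> steps_to_one(488)
488 is even -> steps_to_one(244)
244 is even -> steps_to_one(122)
122 is even -> steps_to_one(61)
61 is odd -> 3*61+1 = 184 -> steps_to_one(184)
184 is even -> steps_to_one(92)
92 is even -> steps_to_one(46)
46 is even -> steps_to_one(23)
23 is odd -> 3*23+1 = 70 -> steps_to_one(70)
70 is even -> steps_to_one(35)
35 is odd -> 3*35+1 = 106 -> steps_to_one(106)
106 is even -> steps_to_one(53)
53 is odd -> 3*53+1 = 160 -> steps_to_one(160)
160 is even -> steps_to_one(80)
80 is even -> steps_to_one(40)
40 is even -> steps_to_one(20)
20 is even -> steps_to_one(10)
10 is even -> steps_to_one(5)
5 is odd -> 3*5+1 = 16 -> steps_to_one(16)
16 is even -> steps_to_one(8)
8 is even -> steps_to_one(4)
4 is even -> steps_to_one(2)
2 is even -> steps_to_one(1)
Reached 1 after 102 steps
= 102
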